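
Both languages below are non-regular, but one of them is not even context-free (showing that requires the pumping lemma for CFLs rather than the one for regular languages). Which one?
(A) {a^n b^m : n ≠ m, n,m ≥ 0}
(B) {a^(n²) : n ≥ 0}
(B) {a^(n²) : n ≥ 0}

(B) {a^(n²) : n ≥ 0} requires the CFL pumping lemma.

- {a^n b^m : n ≠ m, n,m ≥ 0} is context-free (but not regular)
  • Can be shown non-regular with the regular pumping lemma
  • After pumping a's, we can make n = m

- {a^(n²) : n ≥ 0} is NOT context-free
  • Requires the CFL pumping lemma to prove
  • Gaps between squares grow unboundedly

The CFL pumping lemma is "stronger" in that it can prove non-membership
in the larger class of context-free languages.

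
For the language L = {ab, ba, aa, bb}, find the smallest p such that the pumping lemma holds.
p = 3

For a finite language L, the pumping lemma holds vacuously if p > max|s| for s ∈ L.

The longest string in L = {ab, ba, aa, bb} has length 2.
If p = 3, then no string s ∈ L has |s| ≥ p, so the condition is vacuously true.

The minimum pumping length is p = 3.

Why no smaller p works: for any p ≤ 2, the longest string s ∈ L has |s| = 2 ≥ p, so it would
have to be pumpable; but pumping up (i = 2, 3, ...) produces ever longer strings, which cannot all lie in the
finite language L. So the pumping property fails for every p ≤ 2.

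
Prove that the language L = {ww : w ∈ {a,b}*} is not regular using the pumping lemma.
Assume for contradiction that L is regular, and let p ≥ 1 be the pumping length given by the pumping lemma.
Choose s = a^p b a^p b. Then s ∈ L (take w = a^p b) and |s| = 2p + 2 ≥ p.
By the pumping lemma, s = xyz for some x, y, z with |xy| ≤ p, |y| ≥ 1, and xy^i z ∈ L for every i ≥ 0.
Since |xy| ≤ p and the first p symbols of s are all a's, y = a^k for some k with 1 ≤ k ≤ p.

Take i = 2: t = xy²z = a^(p + k) b a^p b.
Suppose t = uu for some string u. The string t contains exactly two b's and ends in b, so u contains exactly one b and ends in b; hence u = a^j b for some j, and uu = a^j b a^j b. Comparing with t = a^(p + k) b a^p b forces j = p + k (first block) and j = p (second block), which is impossible since k ≥ 1. So t ∉ L.

This contradicts the pumping lemma, which requires xy^i z ∈ L for all i ≥ 0.
Hence L = {ww : w ∈ {a,b}*} is not regular. ∎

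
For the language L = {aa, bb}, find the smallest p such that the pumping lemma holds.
p = 3

For a finite language L, the pumping lemma holds vacuously if p > max|s| for s ∈ L.

The longest string in L = {aa, bb} has length 2.
If p = 3, then no string s ∈ L has |s| ≥ p, so the condition is vacuously true.

The minimum pumping length is p = 3.

Why no smaller p works: for any p ≤ 2, the longest string s ∈ L has |s| = 2 ≥ p, so it would
have to be pumpable; but pumping up (i = 2, 3, ...) produces ever longer strings, which cannot all lie in the
finite language L. So the pumping property fails for every p ≤ 2.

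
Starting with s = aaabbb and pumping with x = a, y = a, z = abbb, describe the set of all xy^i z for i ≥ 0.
{xy^i z : i ≥ 0} = {a^(2+i) b^3 : i ≥ 0} = {aabbb, aaabbb, aaaabbb, ...}

With x = a, y = a, z = abbb: Starting with aaabbb and pumping the second 'a', we get strings with 2+i a's followed by 3 b's for i = 0, 1, 2, ...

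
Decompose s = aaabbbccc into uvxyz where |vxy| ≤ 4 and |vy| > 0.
u='aa', v='a', x='bb', y='b', z='ccc'

For s = aaabbbccc with pumping length p = 4:

One valid decomposition:
- u = 'aa'
- v = 'a'
- x = 'bb'
- y = 'b'
- z = 'ccc'

Verification:
- uvxyz = 'aa' + 'a' + 'bb' + 'b' + 'ccc' = aaabbbccc ✓
- |vxy| = |'abbb'| = 4 ≤ 4 ✓
- |vy| = |'ab'| = 2 > 0 ✓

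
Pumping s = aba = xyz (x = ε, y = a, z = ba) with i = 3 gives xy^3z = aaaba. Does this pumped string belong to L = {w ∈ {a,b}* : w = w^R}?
No

xy³z = ε · aaa · ba = aaaba.
aaaba reversed is abaaa ≠ aaaba, so it is not a palindrome and is not in L.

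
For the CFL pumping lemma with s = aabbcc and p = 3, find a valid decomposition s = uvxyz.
u='aa', v='b', x='b', y='c', z='c'

For s = aabbcc with pumping length p = 3:

One valid decomposition:
- u = 'aa'
- v = 'b'
- x = 'b'
- y = 'c'
- z = 'c'

Verification:
- uvxyz = 'aa' + 'b' + 'b' + 'c' + 'c' = aabbcc ✓
- |vxy| = |'bbc'| = 3 ≤ 3 ✓
- |vy| = |'bc'| = 2 > 0 ✓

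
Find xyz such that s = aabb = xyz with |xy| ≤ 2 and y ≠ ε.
x = '', y = 'a', z = 'abb'

For s = aabb and p = 2, one valid decomposition is:
- x = '' (length 0)
- y = 'a' (length 1)
- z = 'abb' (length 3)

Verification:
- xyz = '' + 'a' + 'abb' = aabb ✓
- |xy| = 1 ≤ 2 ✓
- |y| = 1 > 0 ✓

All pumping lemma constraints are satisfied.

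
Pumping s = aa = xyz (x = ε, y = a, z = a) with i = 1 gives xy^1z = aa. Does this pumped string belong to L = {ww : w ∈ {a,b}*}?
Yes

xy¹z = ε · a · a = aa.
aa splits into halves a · a, which are equal, so it is in L (w = a).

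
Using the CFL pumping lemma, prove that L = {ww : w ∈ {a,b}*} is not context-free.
Assume for contradiction that L is context-free, and let p ≥ 1 be the pumping length given by the pumping lemma for CFLs.
Choose s = a^p b^p a^p b^p. Then s ∈ L (take w = a^p b^p) and |s| = 4p ≥ p.
By the CFL pumping lemma, s = uvxyz for some u, v, x, y, z with |vxy| ≤ p, |vy| ≥ 1, and uv^i xy^i z ∈ L for every i ≥ 0.

Write s as four blocks A₁ B₁ A₂ B₂ with A₁ = A₂ = a^p and B₁ = B₂ = b^p. Since |vxy| ≤ p, the window vxy lies inside at most two adjacent blocks. Take i = 0 and let t = uxz, so |t| = 4p − |vy| with 1 ≤ |vy| ≤ p. If |t| is odd, t ∉ L immediately, so assume |vy| is even (hence |vy| ≥ 2) and |t|/2 = 2p − |vy|/2, which satisfies p ≤ |t|/2 ≤ 2p − 1.

Case 1 (vxy inside A₁B₁): t = a^(p−j) b^(p−l) a^p b^p with j + l = |vy|. The second half of t has length < 2p, so it is a suffix of the trailing a^p b^p and ends in b; the first half is a^(p−j) b^(p−l) a^((j+l)/2), which ends in a because (j+l)/2 ≥ 1. The halves differ, so t ∉ L.

Case 2 (vxy inside B₁A₂, straddling the middle): t = a^p b^(p−j) a^(p−l) b^p with j + l = |vy|. If t = ww, then w is a prefix of t of length ≥ p, so w begins with a^p; and w is a suffix of t of length ≥ p, so w ends with b^p. That forces |w| ≥ 2p, contradicting |w| = |t|/2 ≤ 2p − 1. So t ∉ L.

Case 3 (vxy inside A₂B₂): t = a^p b^p a^(p−j) b^(p−l) with j + l = |vy|. The first half of t is a prefix of a^p b^p, so it begins with a; the second half is b^((j+l)/2) a^(p−j) b^(p−l), which begins with b. The halves differ, so t ∉ L.

In every case uv⁰xy⁰z = uxz ∉ L.

This contradicts the CFL pumping lemma, which requires uv^i xy^i z ∈ L for all i ≥ 0.
Hence L = {ww : w ∈ {a,b}*} is not context-free. ∎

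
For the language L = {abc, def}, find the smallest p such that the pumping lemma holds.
p = 4

For a finite language L, the pumping lemma holds vacuously if p > max|s| for s ∈ L.

The longest string in L = {abc, def} has length 3.
If p = 4, then no string s ∈ L has |s| ≥ p, so the condition is vacuously true.

The minimum pumping length is p = 4.

Why no smaller p works: for any p ≤ 3, the longest string s ∈ L has |s| = 3 ≥ p, so it would
have to be pumpable; but pumping up (i = 2, 3, ...) produces ever longer strings, which cannot all lie in the
finite language L. So the pumping property fails for every p ≤ 3.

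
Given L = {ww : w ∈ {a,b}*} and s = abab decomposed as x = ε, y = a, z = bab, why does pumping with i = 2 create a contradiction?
xy²z = aabab ∉ L

Pumping with i = 2 replaces y = a by y² = aa:
- Original: s = xyz = abab; abab splits into halves ab · ab, which are equal, so it is in L (w = ab)
- Pumped: xy²z = ε · aa · bab = aabab
- aabab has odd length 5, so it cannot be written as ww and is not in L

The pumping lemma would require xy²z ∈ L, so this decomposition yields a contradiction.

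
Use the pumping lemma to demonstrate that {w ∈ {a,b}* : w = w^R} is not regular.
Assume for contradiction that L is regular, and let p ≥ 1 be the pumping length given by the pumping lemma.
Choose s = a^p b a^p. Then s ∈ L (it reads the same in both directions) and |s| = 2p + 1 ≥ p.
By the pumping lemma, s = xyz for some x, y, z with |xy| ≤ p, |y| ≥ 1, and xy^i z ∈ L for every i ≥ 0.
Since |xy| ≤ p and the first p symbols of s are all a's, y = a^k for some k with 1 ≤ k ≤ p.

Take i = 2: xy²z = a^(p + k) b a^p.
Its reversal is a^p b a^(p + k). These differ because the block of a's before the unique b has length p + k in one and p in the other, and p + k ≠ p since k ≥ 1. So xy²z is not a palindrome, i.e. xy²z ∉ L.

This contradicts the pumping lemma, which requires xy^i z ∈ L for all i ≥ 0.
Hence L = {w ∈ {a,b}* : w = w^R} is not regular. ∎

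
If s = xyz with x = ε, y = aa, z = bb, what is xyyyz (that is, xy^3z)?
aaaaaabb

Given x = '', y = 'aa', z = 'bb' and i = 3:

xy^3z = x + y·y·...·y (3 times) + z
       = '' + 'aa'^3 + 'bb'
       = '' + 'aaaaaa' + 'bb'
       = 'aaaaaabb'

The pumped string is 'aaaaaabb' with length 8.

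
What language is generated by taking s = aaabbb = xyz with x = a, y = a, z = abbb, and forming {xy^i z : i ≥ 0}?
{xy^i z : i ≥ 0} = {a^(2+i) b^3 : i ≥ 0} = {aabbb, aaabbb, aaaabbb, ...}

With x = a, y = a, z = abbb: Starting with aaabbb and pumping the second 'a', we get strings with 2+i a's followed by 3 b's for i = 0, 1, 2, ...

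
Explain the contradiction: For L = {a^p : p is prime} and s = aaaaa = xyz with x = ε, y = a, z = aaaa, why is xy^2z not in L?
xy²z = aaaaaa ∉ L

Pumping with i = 2 replaces y = a by y² = aa:
- Original: s = xyz = aaaaa; aaaaa has length 5, which is prime, so it is in L
- Pumped: xy²z = ε · aa · aaaa = aaaaaa
- aaaaaa has length 6 = 2 × 3, which is not prime, so it is not in L

The pumping lemma would require xy²z ∈ L, so this decomposition yields a contradiction.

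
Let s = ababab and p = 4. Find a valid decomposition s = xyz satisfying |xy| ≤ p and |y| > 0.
x = '', y = 'aba', z = 'bab'

For s = ababab and p = 4, one valid decomposition is:
- x = '' (length 0)
- y = 'aba' (length 3)
- z = 'bab' (length 3)

Verification:
- xyz = '' + 'aba' + 'bab' = ababab ✓
- |xy| = 3 ≤ 4 ✓
- |y| = 3 > 0 ✓

All pumping lemma constraints are satisfied.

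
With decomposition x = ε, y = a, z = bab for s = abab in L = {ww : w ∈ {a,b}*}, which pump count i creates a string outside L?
i = 0

xy⁰z = ε · ε · bab = bab; bab has odd length 3, so it cannot be written as ww and is not in L.
(Other choices also work, e.g. i = 2, 3; only i = 1 is guaranteed to stay in L since xy¹z = s.)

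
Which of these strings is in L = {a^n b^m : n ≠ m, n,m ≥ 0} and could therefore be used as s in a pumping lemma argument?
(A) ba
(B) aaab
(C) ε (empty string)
(B) aaab

The pumping lemma is applied to a string s that lies in L, so first check membership of each option:
- (A) ba has an a after a b, so it is not of the form a^n b^m and is not in L ✗
- (B) aaab = a^3 b^1 with 3 ≠ 1, so it is in L ✓
- (C) ε = a^0 b^0 has n = m = 0, so it is not in L ✗

Only (B) aaab is in L, so it is the only candidate that could play the role of s.
(In a complete proof one picks s in terms of the pumping length p so that |s| ≥ p is guaranteed; a fixed string like aaab illustrates the shape of such an s.)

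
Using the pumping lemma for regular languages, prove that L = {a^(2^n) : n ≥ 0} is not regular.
Assume for contradiction that L is regular, and let p ≥ 1 be the pumping length given by the pumping lemma.
Choose s = a^(2^p). Then s ∈ L and |s| = 2^p ≥ p.
By the pumping lemma, s = xyz for some x, y, z with |xy| ≤ p, |y| ≥ 1, and xy^i z ∈ L for every i ≥ 0.
Here y = a^k for some k with 1 ≤ k ≤ |xy| ≤ p, and p < 2^p.

Take i = 2: |xy²z| = 2^p + k.
Now 2^p < 2^p + k ≤ 2^p + p < 2^p + 2^p = 2^(p+1).
So |xy²z| lies strictly between the consecutive powers of two 2^p and 2^(p+1), hence is not a power of 2, and xy²z ∉ L.

This contradicts the pumping lemma, which requires xy^i z ∈ L for all i ≥ 0.
Hence L = {a^(2^n) : n ≥ 0} is not regular. ∎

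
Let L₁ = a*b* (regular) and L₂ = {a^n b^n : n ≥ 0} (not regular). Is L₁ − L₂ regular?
No — L₁ − L₂ is not regular.

a*b* − {a^n b^n} = {a^n b^m : n ≠ m}. If this were regular, then its complement intersected with a*b*, namely {a^n b^n : n ≥ 0}, would be regular too (closure under complement and intersection) — contradiction. So L₁ − L₂ is not regular.

Note that the bare facts "L₁ regular, L₂ non-regular" do not settle the question by themselves: the closure of regular languages under ∪, ∩, complement and difference applies only when BOTH operands are regular. With a non-regular operand the result can come out regular or non-regular depending on the specific languages, so one has to work out L₁ − L₂ for this particular pair, as above.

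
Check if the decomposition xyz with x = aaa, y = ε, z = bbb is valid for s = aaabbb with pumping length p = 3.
Violated: |y| > 0

The decomposition x = aaa, y = ε, z = bbb for s = aaabbb with p = 3
violates the constraint: |y| > 0

|y| = 0, but the pumping lemma requires |y| > 0 (y must be non-empty).

Pumping lemma constraints:
1. xyz = s (decomposition is valid)
2. |xy| ≤ p
3. |y| > 0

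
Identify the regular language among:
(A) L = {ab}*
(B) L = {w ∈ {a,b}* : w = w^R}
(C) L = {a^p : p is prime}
(A) {ab}*

(A) L = {ab}* is regular.

This can be recognized by a finite automaton (DFA/NFA).
Regular expressions like {ab}* define regular languages.

The other choices are not regular:
- {a^p : p is prime}: After pumping, the length becomes composite
- {w ∈ {a,b}* : w = w^R}: After pumping, the string is no longer symmetric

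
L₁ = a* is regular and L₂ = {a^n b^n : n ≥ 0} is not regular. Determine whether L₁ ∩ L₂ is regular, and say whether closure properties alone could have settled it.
Yes — L₁ ∩ L₂ is regular.

A string of a* contains no b's, and the only string of {a^n b^n} with no b's is ε (n = 0). So L₁ ∩ L₂ = {ε}, a finite language, which is regular.

Note that the bare facts "L₁ regular, L₂ non-regular" do not settle the question by themselves: the closure of regular languages under ∪, ∩, complement and difference applies only when BOTH operands are regular. With a non-regular operand the result can come out regular or non-regular depending on the specific languages, so one has to work out L₁ ∩ L₂ for this particular pair, as above.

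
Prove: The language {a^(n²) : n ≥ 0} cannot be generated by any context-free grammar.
Assume for contradiction that L is context-free, and let p ≥ 1 be the pumping length given by the pumping lemma for CFLs.
Choose s = a^(p²). Then s ∈ L and |s| = p² ≥ p.
By the CFL pumping lemma, s = uvxyz for some u, v, x, y, z with |vxy| ≤ p, |vy| ≥ 1, and uv^i xy^i z ∈ L for every i ≥ 0.
All symbols are a's, so only lengths matter: let k = |vy|, with 1 ≤ k ≤ |vxy| ≤ p.

Take i = 2: |uv²xy²z| = p² + k, and p² < p² + k ≤ p² + p < (p + 1)².
So the length lies strictly between consecutive squares and is not a perfect square; uv²xy²z ∉ L.

This contradicts the CFL pumping lemma, which requires uv^i xy^i z ∈ L for all i ≥ 0.
Hence L = {a^(n²) : n ≥ 0} is not context-free. ∎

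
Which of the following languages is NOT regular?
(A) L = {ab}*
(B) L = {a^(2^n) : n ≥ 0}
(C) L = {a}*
(B) {a^(2^n) : n ≥ 0}

(B) L = {a^(2^n) : n ≥ 0} is NOT regular.

The pumping lemma can be used to prove this:
After pumping, length is no longer a power of 2

The other languages are regular because they can be recognized by finite automata.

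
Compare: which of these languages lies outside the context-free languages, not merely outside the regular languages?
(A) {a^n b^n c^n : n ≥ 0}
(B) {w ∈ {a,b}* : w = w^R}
(A) {a^n b^n c^n : n ≥ 0}

(A) {a^n b^n c^n : n ≥ 0} requires the CFL pumping lemma.

- {w ∈ {a,b}* : w = w^R} is context-free (but not regular)
  • Can be shown non-regular with the regular pumping lemma
  • After pumping, the string is no longer symmetric

- {a^n b^n c^n : n ≥ 0} is NOT context-free
  • Requires the CFL pumping lemma to prove
  • Cannot maintain three equal counts simultaneously

The CFL pumping lemma is "stronger" in that it can prove non-membership
in the larger class of context-free languages.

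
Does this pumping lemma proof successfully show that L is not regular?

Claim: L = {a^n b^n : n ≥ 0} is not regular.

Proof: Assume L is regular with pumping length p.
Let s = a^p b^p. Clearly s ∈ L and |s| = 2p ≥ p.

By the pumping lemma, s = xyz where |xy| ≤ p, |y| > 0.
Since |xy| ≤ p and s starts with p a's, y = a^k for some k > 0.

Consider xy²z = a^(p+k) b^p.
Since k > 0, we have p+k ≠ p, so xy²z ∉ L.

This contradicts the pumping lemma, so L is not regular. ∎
The proof is correct.

This proof is valid because:
1. The string s = a^p b^p is correctly in L
2. The decomposition analysis is correct: y must consist only of a's
3. The contradiction is valid: pumping increases a's but not b's
4. The conclusion follows logically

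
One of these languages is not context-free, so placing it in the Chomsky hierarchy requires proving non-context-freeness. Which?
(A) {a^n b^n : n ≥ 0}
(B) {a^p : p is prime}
(B) {a^p : p is prime}

(B) {a^p : p is prime} requires the CFL pumping lemma.

- {a^n b^n : n ≥ 0} is context-free (but not regular)
  • Can be shown non-regular with the regular pumping lemma
  • After pumping, the number of a's and b's become unequal

- {a^p : p is prime} is NOT context-free
  • Requires the CFL pumping lemma to prove
  • The CFL pumping lemma also fails because prime gaps are unbounded

The CFL pumping lemma is "stronger" in that it can prove non-membership
in the larger class of context-free languages.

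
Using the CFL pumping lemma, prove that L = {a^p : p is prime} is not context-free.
Assume for contradiction that L is context-free, and let p ≥ 1 be the pumping length given by the pumping lemma for CFLs.
Choose a prime q with q ≥ p and let s = a^q. Then s ∈ L and |s| = q ≥ p.
By the CFL pumping lemma, s = uvxyz for some u, v, x, y, z with |vxy| ≤ p, |vy| ≥ 1, and uv^i xy^i z ∈ L for every i ≥ 0.
All symbols are a's, so only lengths matter: let k = |vy|, with 1 ≤ k ≤ p. Then |uv^i xy^i z| = q + (i − 1)k.

Take i = q + 1: the length is q + qk = q(k + 1).
Both factors satisfy q ≥ 2 and k + 1 ≥ 2, so q(k + 1) is composite and uv^(q+1) xy^(q+1) z ∉ L.

This contradicts the CFL pumping lemma, which requires uv^i xy^i z ∈ L for all i ≥ 0.
Hence L = {a^p : p is prime} is not context-free. ∎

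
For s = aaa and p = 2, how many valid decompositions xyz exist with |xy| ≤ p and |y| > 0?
3

For s = 'aaa' with pumping length p = 2:

Constraints: |xy| ≤ 2, |y| > 0

Valid decompositions (|xy| ≤ p, |y| ≥ 1):
  • x='', y='a', z='aa'
  • x='a', y='a', z='a'
  • x='', y='aa', z='a'

Total count: 3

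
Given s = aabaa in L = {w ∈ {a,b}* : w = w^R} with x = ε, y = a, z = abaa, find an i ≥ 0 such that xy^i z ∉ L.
i = 2

xy²z = ε · aa · abaa = aaabaa; aaabaa reversed is aabaaa ≠ aaabaa, so it is not a palindrome and is not in L.
(Other choices also work, e.g. i = 0, 3; only i = 1 is guaranteed to stay in L since xy¹z = s.)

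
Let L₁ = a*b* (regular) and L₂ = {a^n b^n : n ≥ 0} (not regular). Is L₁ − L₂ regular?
No — L₁ − L₂ is not regular.

a*b* − {a^n b^n} = {a^n b^m : n ≠ m}. If this were regular, then its complement intersected with a*b*, namely {a^n b^n : n ≥ 0}, would be regular too (closure under complement and intersection) — contradiction. So L₁ − L₂ is not regular.

Note that the bare facts "L₁ regular, L₂ non-regular" do not settle the question by themselves: the closure of regular languages under ∪, ∩, complement and difference applies only when BOTH operands are regular. With a non-regular operand the result can come out regular or non-regular depending on the specific languages, so one has to work out L₁ − L₂ for this particular pair, as above.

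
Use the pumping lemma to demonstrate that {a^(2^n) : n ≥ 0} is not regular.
Assume for contradiction that L is regular, and let p ≥ 1 be the pumping length given by the pumping lemma.
Choose s = a^(2^p). Then s ∈ L and |s| = 2^p ≥ p.
By the pumping lemma, s = xyz for some x, y, z with |xy| ≤ p, |y| ≥ 1, and xy^i z ∈ L for every i ≥ 0.
Here y = a^k for some k with 1 ≤ k ≤ |xy| ≤ p, and p < 2^p.

Take i = 2: |xy²z| = 2^p + k.
Now 2^p < 2^p + k ≤ 2^p + p < 2^p + 2^p = 2^(p+1).
So |xy²z| lies strictly between the consecutive powers of two 2^p and 2^(p+1), hence is not a power of 2, and xy²z ∉ L.

This contradicts the pumping lemma, which requires xy^i z ∈ L for all i ≥ 0.
Hence L = {a^(2^n) : n ≥ 0} is not regular. ∎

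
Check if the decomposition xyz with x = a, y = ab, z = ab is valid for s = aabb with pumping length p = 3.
Violated: xyz = s

The decomposition x = a, y = ab, z = ab for s = aabb with p = 3
violates the constraint: xyz = s

xyz = 'a' + 'ab' + 'ab' = 'aabab' ≠ 'aabb' = s. The decomposition doesn't reconstruct s.

Pumping lemma constraints:
1. xyz = s (decomposition is valid)
2. |xy| ≤ p
3. |y| > 0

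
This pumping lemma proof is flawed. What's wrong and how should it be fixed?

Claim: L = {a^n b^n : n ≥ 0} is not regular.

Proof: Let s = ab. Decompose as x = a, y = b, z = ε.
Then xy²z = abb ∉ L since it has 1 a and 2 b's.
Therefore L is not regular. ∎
Error: The string s = ab might be shorter than the pumping length p.

Correction: Choose s = a^p b^p to ensure |s| ≥ p. Also, the decomposition is wrong: with |xy| ≤ p, y cannot include b's when s starts with p a's.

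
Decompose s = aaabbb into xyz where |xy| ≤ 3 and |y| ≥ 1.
x = '', y = 'aaa', z = 'bbb'

For s = aaabbb and p = 3, one valid decomposition is:
- x = '' (length 0)
- y = 'aaa' (length 3)
- z = 'bbb' (length 3)

Verification:
- xyz = '' + 'aaa' + 'bbb' = aaabbb ✓
- |xy| = 3 ≤ 3 ✓
- |y| = 3 > 0 ✓

All pumping lemma constraints are satisfied.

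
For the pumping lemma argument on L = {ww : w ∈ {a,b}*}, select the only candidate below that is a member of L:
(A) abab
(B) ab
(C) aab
(A) abab

The pumping lemma is applied to a string s that lies in L, so first check membership of each option:
- (A) abab splits into halves ab · ab, which are equal, so it is in L (w = ab) ✓
- (B) ab has length 2; its halves are a and b, which differ, so it is not in L ✗
- (C) aab has odd length 3, so it cannot be written as ww and is not in L ✗

Only (A) abab is in L, so it is the only candidate that could play the role of s.
(In a complete proof one picks s in terms of the pumping length p so that |s| ≥ p is guaranteed; a fixed string like abab illustrates the shape of such an s.)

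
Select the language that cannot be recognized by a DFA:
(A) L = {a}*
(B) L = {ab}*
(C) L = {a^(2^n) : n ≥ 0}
(C) {a^(2^n) : n ≥ 0}

(C) L = {a^(2^n) : n ≥ 0} is NOT regular.

The pumping lemma can be used to prove this:
After pumping, length is no longer a power of 2

The other languages are regular because they can be recognized by finite automata.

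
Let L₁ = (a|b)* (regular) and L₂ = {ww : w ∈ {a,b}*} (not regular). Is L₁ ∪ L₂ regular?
Yes — L₁ ∪ L₂ is regular.

{ww} ⊆ (a|b)*, so L₁ ∪ L₂ = (a|b)*, which is regular.

Note that the bare facts "L₁ regular, L₂ non-regular" do not settle the question by themselves: the closure of regular languages under ∪, ∩, complement and difference applies only when BOTH operands are regular. With a non-regular operand the result can come out regular or non-regular depending on the specific languages, so one has to work out L₁ ∪ L₂ for this particular pair, as above.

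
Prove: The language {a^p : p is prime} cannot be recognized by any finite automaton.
Assume for contradiction that L is regular, and let p ≥ 1 be the pumping length given by the pumping lemma.
Choose a prime q with q ≥ p (one exists because there are infinitely many primes) and let s = a^q. Then s ∈ L and |s| = q ≥ p.
By the pumping lemma, s = xyz for some x, y, z with |xy| ≤ p, |y| ≥ 1, and xy^i z ∈ L for every i ≥ 0.
Here y = a^k for some k with 1 ≤ k ≤ p, and xy^i z = a^(q + (i − 1)k) for every i ≥ 0.

Take i = q + 1: |xy^(q+1) z| = q + qk = q(k + 1).
Both factors satisfy q ≥ 2 and k + 1 ≥ 2, so q(k + 1) is composite, and xy^(q+1) z ∉ L.

This contradicts the pumping lemma, which requires xy^i z ∈ L for all i ≥ 0.
Hence L = {a^p : p is prime} is not regular. ∎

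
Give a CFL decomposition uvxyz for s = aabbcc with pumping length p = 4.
u='a', v='a', x='bb', y='c', z='c'

For s = aabbcc with pumping length p = 4:

One valid decomposition:
- u = 'a'
- v = 'a'
- x = 'bb'
- y = 'c'
- z = 'c'

Verification:
- uvxyz = 'a' + 'a' + 'bb' + 'c' + 'c' = aabbcc ✓
- |vxy| = |'abbc'| = 4 ≤ 4 ✓
- |vy| = |'ac'| = 2 > 0 ✓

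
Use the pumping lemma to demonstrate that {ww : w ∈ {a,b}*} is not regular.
Assume for contradiction that L is regular, and let p ≥ 1 be the pumping length given by the pumping lemma.
Choose s = a^p b a^p b. Then s ∈ L (take w = a^p b) and |s| = 2p + 2 ≥ p.
By the pumping lemma, s = xyz for some x, y, z with |xy| ≤ p, |y| ≥ 1, and xy^i z ∈ L for every i ≥ 0.
Since |xy| ≤ p and the first p symbols of s are all a's, y = a^k for some k with 1 ≤ k ≤ p.

Take i = 2: t = xy²z = a^(p + k) b a^p b.
Suppose t = uu for some string u. The string t contains exactly two b's and ends in b, so u contains exactly one b and ends in b; hence u = a^j b for some j, and uu = a^j b a^j b. Comparing with t = a^(p + k) b a^p b forces j = p + k (first block) and j = p (second block), which is impossible since k ≥ 1. So t ∉ L.

This contradicts the pumping lemma, which requires xy^i z ∈ L for all i ≥ 0.
Hence L = {ww : w ∈ {a,b}*} is not regular. ∎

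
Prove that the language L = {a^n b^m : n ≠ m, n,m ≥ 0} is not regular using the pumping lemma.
Assume for contradiction that L is regular, and let p ≥ 1 be the pumping length given by the pumping lemma.
Choose s = a^p b^(p + p!). Then s ∈ L because p ≠ p + p! (as p! ≥ 1), and |s| ≥ p.
By the pumping lemma, s = xyz for some x, y, z with |xy| ≤ p, |y| ≥ 1, and xy^i z ∈ L for every i ≥ 0.
Since |xy| ≤ p and the first p symbols of s are all a's, y = a^k for some k with 1 ≤ k ≤ p.
For every i ≥ 0, xy^i z = a^(p + (i − 1)k) b^(p + p!).

Because 1 ≤ k ≤ p, k divides p!. Let t = p!/k (a positive integer) and take i = t + 1.
Then the number of a's is p + tk = p + p!, which equals the number of b's.
So xy^(t+1) z = a^(p + p!) b^(p + p!) has equally many a's and b's and is NOT in L.

This contradicts the pumping lemma, which requires xy^i z ∈ L for all i ≥ 0.
Hence L = {a^n b^m : n ≠ m, n,m ≥ 0} is not regular. ∎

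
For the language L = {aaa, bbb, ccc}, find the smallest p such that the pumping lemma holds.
p = 4

For a finite language L, the pumping lemma holds vacuously if p > max|s| for s ∈ L.

The longest string in L = {aaa, bbb, ccc} has length 3.
If p = 4, then no string s ∈ L has |s| ≥ p, so the condition is vacuously true.

The minimum pumping length is p = 4.

Why no smaller p works: for any p ≤ 3, the longest string s ∈ L has |s| = 3 ≥ p, so it would
have to be pumpable; but pumping up (i = 2, 3, ...) produces ever longer strings, which cannot all lie in the
finite language L. So the pumping property fails for every p ≤ 3.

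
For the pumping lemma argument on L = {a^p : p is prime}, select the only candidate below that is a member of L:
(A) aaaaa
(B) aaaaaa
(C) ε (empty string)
(A) aaaaa

The pumping lemma is applied to a string s that lies in L, so first check membership of each option:
- (A) aaaaa has length 5, which is prime, so it is in L ✓
- (B) aaaaaa has length 6 = 2 × 3, which is not prime, so it is not in L ✗
- (C) ε has length 0, which is not prime, so it is not in L ✗

Only (A) aaaaa is in L, so it is the only candidate that could play the role of s.
(In a complete proof one picks s in terms of the pumping length p so that |s| ≥ p is guaranteed; a fixed string like aaaaa illustrates the shape of such an s.)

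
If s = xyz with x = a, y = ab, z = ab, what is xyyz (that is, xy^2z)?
aababab

Given x = 'a', y = 'ab', z = 'ab' and i = 2:

xy^2z = x + y·y·...·y (2 times) + z
       = 'a' + 'ab'^2 + 'ab'
       = 'a' + 'abab' + 'ab'
       = 'aababab'

The pumped string is 'aababab' with length 7.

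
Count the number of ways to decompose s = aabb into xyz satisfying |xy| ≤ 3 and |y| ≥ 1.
6

For s = 'aabb' with pumping length p = 3:

Constraints: |xy| ≤ 3, |y| > 0

Valid decompositions (|xy| ≤ p, |y| ≥ 1):
  • x='', y='a', z='abb'
  • x='a', y='a', z='bb'
  • x='', y='aa', z='bb'
  • x='aa', y='b', z='b'
  • x='a', y='ab', z='b'
  • x='', y='aab', z='b'

Total count: 6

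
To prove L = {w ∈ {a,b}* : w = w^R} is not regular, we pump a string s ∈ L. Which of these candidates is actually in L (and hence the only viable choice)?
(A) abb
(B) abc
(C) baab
(C) baab

The pumping lemma is applied to a string s that lies in L, so first check membership of each option:
- (A) abb reversed is bba ≠ abb, so it is not a palindrome and is not in L ✗
- (B) abc reversed is cba ≠ abc, so it is not a palindrome and is not in L ✗
- (C) baab reversed is baab, the same string, so it is a palindrome and is in L ✓

Only (C) baab is in L, so it is the only candidate that could play the role of s.
(In a complete proof one picks s in terms of the pumping length p so that |s| ≥ p is guaranteed; a fixed string like baab illustrates the shape of such an s.)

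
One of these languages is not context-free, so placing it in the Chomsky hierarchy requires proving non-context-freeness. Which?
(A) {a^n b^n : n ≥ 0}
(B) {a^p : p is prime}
(B) {a^p : p is prime}

(B) {a^p : p is prime} requires the CFL pumping lemma.

- {a^n b^n : n ≥ 0} is context-free (but not regular)
  • Can be shown non-regular with the regular pumping lemma
  • After pumping, the number of a's and b's become unequal

- {a^p : p is prime} is NOT context-free
  • Requires the CFL pumping lemma to prove
  • The CFL pumping lemma also fails because prime gaps are unbounded

The CFL pumping lemma is "stronger" in that it can prove non-membership
in the larger class of context-free languages.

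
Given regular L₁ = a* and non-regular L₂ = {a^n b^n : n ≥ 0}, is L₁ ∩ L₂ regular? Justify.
Yes — L₁ ∩ L₂ is regular.

A string of a* contains no b's, and the only string of {a^n b^n} with no b's is ε (n = 0). So L₁ ∩ L₂ = {ε}, a finite language, which is regular.

Note that the bare facts "L₁ regular, L₂ non-regular" do not settle the question by themselves: the closure of regular languages under ∪, ∩, complement and difference applies only when BOTH operands are regular. With a non-regular operand the result can come out regular or non-regular depending on the specific languages, so one has to work out L₁ ∩ L₂ for this particular pair, as above.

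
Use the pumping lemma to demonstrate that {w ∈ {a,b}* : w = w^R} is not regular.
Assume for contradiction that L is regular, and let p ≥ 1 be the pumping length given by the pumping lemma.
Choose s = a^p b a^p. Then s ∈ L (it reads the same in both directions) and |s| = 2p + 1 ≥ p.
By the pumping lemma, s = xyz for some x, y, z with |xy| ≤ p, |y| ≥ 1, and xy^i z ∈ L for every i ≥ 0.
Since |xy| ≤ p and the first p symbols of s are all a's, y = a^k for some k with 1 ≤ k ≤ p.

Take i = 0: xy⁰z = a^(p − k) b a^p.
Its reversal is a^p b a^(p − k). These differ because the block of a's before the unique b has length p − k in one and p in the other, and p − k ≠ p since k ≥ 1. So xy⁰z is not a palindrome, i.e. xy⁰z ∉ L.

This contradicts the pumping lemma, which requires xy^i z ∈ L for all i ≥ 0.
Hence L = {w ∈ {a,b}* : w = w^R} is not regular. ∎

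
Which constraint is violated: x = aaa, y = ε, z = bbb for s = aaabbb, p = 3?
Violated: |y| > 0

The decomposition x = aaa, y = ε, z = bbb for s = aaabbb with p = 3
violates the constraint: |y| > 0

|y| = 0, but the pumping lemma requires |y| > 0 (y must be non-empty).

Pumping lemma constraints:
1. xyz = s (decomposition is valid)
2. |xy| ≤ p
3. |y| > 0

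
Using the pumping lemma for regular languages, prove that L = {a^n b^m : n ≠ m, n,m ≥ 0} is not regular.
Assume for contradiction that L is regular, and let p ≥ 1 be the pumping length given by the pumping lemma.
Choose s = a^p b^(p + p!). Then s ∈ L because p ≠ p + p! (as p! ≥ 1), and |s| ≥ p.
By the pumping lemma, s = xyz for some x, y, z with |xy| ≤ p, |y| ≥ 1, and xy^i z ∈ L for every i ≥ 0.
Since |xy| ≤ p and the first p symbols of s are all a's, y = a^k for some k with 1 ≤ k ≤ p.
For every i ≥ 0, xy^i z = a^(p + (i − 1)k) b^(p + p!).

Because 1 ≤ k ≤ p, k divides p!. Let t = p!/k (a positive integer) and take i = t + 1.
Then the number of a's is p + tk = p + p!, which equals the number of b's.
So xy^(t+1) z = a^(p + p!) b^(p + p!) has equally many a's and b's and is NOT in L.

This contradicts the pumping lemma, which requires xy^i z ∈ L for all i ≥ 0.
Hence L = {a^n b^m : n ≠ m, n,m ≥ 0} is not regular. ∎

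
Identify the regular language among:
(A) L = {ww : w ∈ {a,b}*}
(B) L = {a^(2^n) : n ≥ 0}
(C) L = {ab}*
(C) {ab}*

(C) L = {ab}* is regular.

This can be recognized by a finite automaton (DFA/NFA).
Regular expressions like {ab}* define regular languages.

The other choices are not regular:
- {ww : w ∈ {a,b}*}: After pumping, the two halves no longer match
- {a^(2^n) : n ≥ 0}: After pumping, length is no longer a power of 2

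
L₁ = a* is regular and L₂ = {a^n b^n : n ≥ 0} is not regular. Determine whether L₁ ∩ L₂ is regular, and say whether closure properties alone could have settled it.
Yes — L₁ ∩ L₂ is regular.

A string of a* contains no b's, and the only string of {a^n b^n} with no b's is ε (n = 0). So L₁ ∩ L₂ = {ε}, a finite language, which is regular.

Note that the bare facts "L₁ regular, L₂ non-regular" do not settle the question by themselves: the closure of regular languages under ∪, ∩, complement and difference applies only when BOTH operands are regular. With a non-regular operand the result can come out regular or non-regular depending on the specific languages, so one has to work out L₁ ∩ L₂ for this particular pair, as above.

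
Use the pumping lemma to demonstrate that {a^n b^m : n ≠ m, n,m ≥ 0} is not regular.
Assume for contradiction that L is regular, and let p ≥ 1 be the pumping length given by the pumping lemma.
Choose s = a^p b^(p + p!). Then s ∈ L because p ≠ p + p! (as p! ≥ 1), and |s| ≥ p.
By the pumping lemma, s = xyz for some x, y, z with |xy| ≤ p, |y| ≥ 1, and xy^i z ∈ L for every i ≥ 0.
Since |xy| ≤ p and the first p symbols of s are all a's, y = a^k for some k with 1 ≤ k ≤ p.
For every i ≥ 0, xy^i z = a^(p + (i − 1)k) b^(p + p!).

Because 1 ≤ k ≤ p, k divides p!. Let t = p!/k (a positive integer) and take i = t + 1.
Then the number of a's is p + tk = p + p!, which equals the number of b's.
So xy^(t+1) z = a^(p + p!) b^(p + p!) has equally many a's and b's and is NOT in L.

This contradicts the pumping lemma, which requires xy^i z ∈ L for all i ≥ 0.
Hence L = {a^n b^m : n ≠ m, n,m ≥ 0} is not regular. ∎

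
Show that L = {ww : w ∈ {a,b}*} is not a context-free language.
Assume for contradiction that L is context-free, and let p ≥ 1 be the pumping length given by the pumping lemma for CFLs.
Choose s = a^p b^p a^p b^p. Then s ∈ L (take w = a^p b^p) and |s| = 4p ≥ p.
By the CFL pumping lemma, s = uvxyz for some u, v, x, y, z with |vxy| ≤ p, |vy| ≥ 1, and uv^i xy^i z ∈ L for every i ≥ 0.

Write s as four blocks A₁ B₁ A₂ B₂ with A₁ = A₂ = a^p and B₁ = B₂ = b^p. Since |vxy| ≤ p, the window vxy lies inside at most two adjacent blocks. Take i = 0 and let t = uxz, so |t| = 4p − |vy| with 1 ≤ |vy| ≤ p. If |t| is odd, t ∉ L immediately, so assume |vy| is even (hence |vy| ≥ 2) and |t|/2 = 2p − |vy|/2, which satisfies p ≤ |t|/2 ≤ 2p − 1.

Case 1 (vxy inside A₁B₁): t = a^(p−j) b^(p−l) a^p b^p with j + l = |vy|. The second half of t has length < 2p, so it is a suffix of the trailing a^p b^p and ends in b; the first half is a^(p−j) b^(p−l) a^((j+l)/2), which ends in a because (j+l)/2 ≥ 1. The halves differ, so t ∉ L.

Case 2 (vxy inside B₁A₂, straddling the middle): t = a^p b^(p−j) a^(p−l) b^p with j + l = |vy|. If t = ww, then w is a prefix of t of length ≥ p, so w begins with a^p; and w is a suffix of t of length ≥ p, so w ends with b^p. That forces |w| ≥ 2p, contradicting |w| = |t|/2 ≤ 2p − 1. So t ∉ L.

Case 3 (vxy inside A₂B₂): t = a^p b^p a^(p−j) b^(p−l) with j + l = |vy|. The first half of t is a prefix of a^p b^p, so it begins with a; the second half is b^((j+l)/2) a^(p−j) b^(p−l), which begins with b. The halves differ, so t ∉ L.

In every case uv⁰xy⁰z = uxz ∉ L.

This contradicts the CFL pumping lemma, which requires uv^i xy^i z ∈ L for all i ≥ 0.
Hence L = {ww : w ∈ {a,b}*} is not context-free. ∎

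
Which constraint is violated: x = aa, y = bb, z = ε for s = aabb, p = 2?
Violated: |xy| ≤ p

The decomposition x = aa, y = bb, z = ε for s = aabb with p = 2
violates the constraint: |xy| ≤ p

|xy| = |aabb| = 4 > 2 = p. The decomposition puts too many characters in xy.

Pumping lemma constraints:
1. xyz = s (decomposition is valid)
2. |xy| ≤ p
3. |y| > 0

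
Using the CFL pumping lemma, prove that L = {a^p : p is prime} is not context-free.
Assume for contradiction that L is context-free, and let p ≥ 1 be the pumping length given by the pumping lemma for CFLs.
Choose a prime q with q ≥ p and let s = a^q. Then s ∈ L and |s| = q ≥ p.
By the CFL pumping lemma, s = uvxyz for some u, v, x, y, z with |vxy| ≤ p, |vy| ≥ 1, and uv^i xy^i z ∈ L for every i ≥ 0.
All symbols are a's, so only lengths matter: let k = |vy|, with 1 ≤ k ≤ p. Then |uv^i xy^i z| = q + (i − 1)k.

Take i = q + 1: the length is q + qk = q(k + 1).
Both factors satisfy q ≥ 2 and k + 1 ≥ 2, so q(k + 1) is composite and uv^(q+1) xy^(q+1) z ∉ L.

This contradicts the CFL pumping lemma, which requires uv^i xy^i z ∈ L for all i ≥ 0.
Hence L = {a^p : p is prime} is not context-free. ∎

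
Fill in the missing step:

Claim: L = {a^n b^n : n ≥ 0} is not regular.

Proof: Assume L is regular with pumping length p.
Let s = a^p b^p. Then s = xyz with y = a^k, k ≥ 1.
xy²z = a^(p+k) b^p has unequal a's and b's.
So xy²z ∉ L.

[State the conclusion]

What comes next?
This contradicts the pumping lemma for regular languages,
which guarantees xy^i z ∈ L for all i ≥ 0.

Since our assumption that L is regular leads to a contradiction,
we conclude that L = {a^n b^n : n ≥ 0} is NOT regular. ∎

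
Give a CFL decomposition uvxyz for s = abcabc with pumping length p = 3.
u='ab', v='c', x='a', y='b', z='c'

For s = abcabc with pumping length p = 3:

One valid decomposition:
- u = 'ab'
- v = 'c'
- x = 'a'
- y = 'b'
- z = 'c'

Verification:
- uvxyz = 'ab' + 'c' + 'a' + 'b' + 'c' = abcabc ✓
- |vxy| = |'cab'| = 3 ≤ 3 ✓
- |vy| = |'cb'| = 2 > 0 ✓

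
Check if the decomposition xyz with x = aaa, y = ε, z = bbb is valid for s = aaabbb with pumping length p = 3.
Violated: |y| > 0

The decomposition x = aaa, y = ε, z = bbb for s = aaabbb with p = 3
violates the constraint: |y| > 0

|y| = 0, but the pumping lemma requires |y| > 0 (y must be non-empty).

Pumping lemma constraints:
1. xyz = s (decomposition is valid)
2. |xy| ≤ p
3. |y| > 0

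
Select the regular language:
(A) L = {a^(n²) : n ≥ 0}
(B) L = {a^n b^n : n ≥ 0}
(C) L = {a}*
(C) {a}*

(C) L = {a}* is regular.

This can be recognized by a finite automaton (DFA/NFA).
Regular expressions like {a}* define regular languages.

The other choices are not regular:
- {a^n b^n : n ≥ 0}: After pumping, the number of a's and b's become unequal
- {a^(n²) : n ≥ 0}: After pumping, length is no longer a perfect square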